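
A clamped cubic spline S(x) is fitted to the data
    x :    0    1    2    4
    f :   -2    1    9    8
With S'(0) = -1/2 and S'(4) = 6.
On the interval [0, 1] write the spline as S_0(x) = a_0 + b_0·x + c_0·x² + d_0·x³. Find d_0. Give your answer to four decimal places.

With M_i denoting the second derivative at x_i, h_i = 1, 1, 2, and Δ_i = (y_(i+1) − y_i)/h_i = 3, 8, -1/2:
  1·M_0 + 4·M_1 + 1·M_2 = 6(Δ_1 - Δ_0) = 30
  1·M_1 + 6·M_2 + 2·M_3 = 6(Δ_2 - Δ_1) = -51
Clamped end conditions give two more equations: 2h_0·M_0 + h_0·M_1 = 6(Δ_0 - S'(0)) = 21 and h_2·M_2 + 2h_2·M_3 = 6(S'(4) - Δ_2) = 39.
Hence M_0 = 119/22, M_1 = 112/11, M_2 = -355/22, M_3 = 196/11.
On [0, 1], with S_0(x) = a_0 + b_0·x + c_0·x² + d_0·x³: c_0 = M_0/2 = 119/44, d_0 = (M_1 - M_0)/(6h_0) = 35/44, b_0 = Δ_0 - h_0(2M_0 + M_1)/6 = -1/2.

0.7955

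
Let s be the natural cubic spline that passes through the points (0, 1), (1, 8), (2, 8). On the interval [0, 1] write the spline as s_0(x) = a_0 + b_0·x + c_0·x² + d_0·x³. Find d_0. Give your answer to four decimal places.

Write M_i for s''(x_i). With h_i = 1, 1 and divided differences Δ_i = 7, 0, the continuity of s' gives the tridiagonal system
  1·M_0 + 4·M_1 + 1·M_2 = 6(Δ_1 - Δ_0) = -42
Natural end conditions: M_0 = M_2 = 0.
Forward elimination and back-substitution give M_0 = 0, M_1 = -21/2, M_2 = 0.
On [0, 1], with s_0(x) = a_0 + b_0·x + c_0·x² + d_0·x³: c_0 = M_0/2 = 0, d_0 = (M_1 - M_0)/(6h_0) = -7/4, b_0 = Δ_0 - h_0(2M_0 + M_1)/6 = 35/4.

-1.7500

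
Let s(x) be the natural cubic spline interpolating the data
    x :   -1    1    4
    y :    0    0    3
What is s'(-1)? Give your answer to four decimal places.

Write M_i for s''(x_i). With h_i = 2, 3 and divided differences Δ_i = 0, 1, the continuity of s' gives the tridiagonal system
  2·M_0 + 10·M_1 + 3·M_2 = 6(Δ_1 - Δ_0) = 6
Natural end conditions: M_0 = M_2 = 0.
Forward elimination and back-substitution give M_0 = 0, M_1 = 3/5, M_2 = 0.
On [-1, 1], s'(x) = b_0 + 2c_0·(x + 1) + 3d_0·(x + 1)² with b_0 = Δ_0 - h_0(2M_0 + M_1)/6 = -1/5, c_0 = M_0/2 = 0, d_0 = (M_1 - M_0)/(6h_0) = 1/20. So s'(-1) = -1/5.

-0.2000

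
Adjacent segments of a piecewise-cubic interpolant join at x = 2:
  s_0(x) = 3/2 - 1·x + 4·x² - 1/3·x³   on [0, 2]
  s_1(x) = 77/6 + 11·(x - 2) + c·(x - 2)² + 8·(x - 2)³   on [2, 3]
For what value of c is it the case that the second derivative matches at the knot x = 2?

2

s_0''(x) = 8 - 2·x, so s_0''(2) = 4. On the right, s_1''(2) = 2c, so c = 2.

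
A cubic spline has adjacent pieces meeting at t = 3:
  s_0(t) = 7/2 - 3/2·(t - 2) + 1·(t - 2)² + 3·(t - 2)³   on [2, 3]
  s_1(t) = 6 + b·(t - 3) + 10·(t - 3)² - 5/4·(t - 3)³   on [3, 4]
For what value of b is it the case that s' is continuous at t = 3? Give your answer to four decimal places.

s_0'(t) = -3/2 + 2·(t - 2) + 9·(t - 2)², so s_0'(3) = 19/2. On the right, s_1'(3) = b, so b = 19/2.

9.5000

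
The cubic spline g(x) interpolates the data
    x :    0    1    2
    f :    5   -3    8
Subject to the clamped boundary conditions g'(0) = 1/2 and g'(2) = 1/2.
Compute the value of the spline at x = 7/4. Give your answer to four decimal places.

6.3047

Let M_i = g''(x_i). Step sizes h_i = 1, 1; slopes of the chords Δ_i = (y_(i+1) - y_i)/h_i = -8, 11.
  1·M_0 + 4·M_1 + 1·M_2 = 6(Δ_1 - Δ_0) = 114
Clamped end conditions give two more equations: 2h_0·M_0 + h_0·M_1 = 6(Δ_0 - g'(0)) = -51 and h_1·M_1 + 2h_1·M_2 = 6(g'(2) - Δ_1) = -63.
Hence M_0 = -54, M_1 = 57, M_2 = -60.
On [1, 2], g(x) = -3 + 2·(x - 1) + 57/2·(x - 1)² - 39/2·(x - 1)³.
With (x - 1) = 3/4: g(7/4) = 807/128.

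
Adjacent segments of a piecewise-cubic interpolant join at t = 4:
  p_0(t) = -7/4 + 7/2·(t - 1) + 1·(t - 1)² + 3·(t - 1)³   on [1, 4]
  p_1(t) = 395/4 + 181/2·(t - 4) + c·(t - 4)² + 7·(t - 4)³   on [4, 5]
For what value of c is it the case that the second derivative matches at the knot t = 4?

28

p_0''(t) = 2 + 18·(t - 1), so p_0''(4) = 56. On the right, p_1''(4) = 2c, so c = 28.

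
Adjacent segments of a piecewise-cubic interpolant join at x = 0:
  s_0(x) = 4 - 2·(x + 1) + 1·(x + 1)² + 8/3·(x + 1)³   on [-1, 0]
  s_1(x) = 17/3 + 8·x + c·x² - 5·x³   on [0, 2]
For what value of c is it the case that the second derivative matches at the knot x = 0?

9

s_0''(x) = 2 + 16·(x + 1), so s_0''(0) = 18. On the right, s_1''(0) = 2c, so c = 9.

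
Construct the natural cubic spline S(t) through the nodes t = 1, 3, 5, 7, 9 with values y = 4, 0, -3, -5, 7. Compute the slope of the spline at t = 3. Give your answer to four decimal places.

Let M_i = S''(x_i). Step sizes h_i = 2, 2, 2, 2; slopes of the chords Δ_i = (y_(i+1) - y_i)/h_i = -2, -3/2, -1, 6.
  2·M_0 + 8·M_1 + 2·M_2 = 6(Δ_1 - Δ_0) = 3
  2·M_1 + 8·M_2 + 2·M_3 = 6(Δ_2 - Δ_1) = 3
  2·M_2 + 8·M_3 + 2·M_4 = 6(Δ_3 - Δ_2) = 42
Natural end conditions: M_0 = M_4 = 0.
Solving the tridiagonal system: M_0 = 0, M_1 = 75/112, M_2 = -33/28, M_3 = 621/112, M_4 = 0.
On [3, 5], S'(t) = b_1 + 2c_1·(t - 3) + 3d_1·(t - 3)² with b_1 = Δ_1 - h_1(2M_1 + M_2)/6 = -87/56, c_1 = M_1/2 = 75/224, d_1 = (M_2 - M_1)/(6h_1) = -69/448. So S'(3) = -87/56.

-1.5536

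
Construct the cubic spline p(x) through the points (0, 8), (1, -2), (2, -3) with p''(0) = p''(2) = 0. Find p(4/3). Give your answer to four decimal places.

-3.1667

Put M_i = p'' at the i-th knot. Here h = (1, 1) and Δ = (-10, -1), so the interior equations h_(i-1)·M_(i-1) + 2(h_(i-1)+h_i)·M_i + h_i·M_(i+1) = 6(Δ_i − Δ_(i-1)) read
  1·M_0 + 4·M_1 + 1·M_2 = 6(Δ_1 - Δ_0) = 54
Natural end conditions: M_0 = M_2 = 0.
Forward elimination and back-substitution give M_0 = 0, M_1 = 27/2, M_2 = 0.
On [1, 2], p(x) = -2 - 11/2·(x - 1) + 27/4·(x - 1)² - 9/4·(x - 1)³.
With (x - 1) = 1/3: p(4/3) = -19/6.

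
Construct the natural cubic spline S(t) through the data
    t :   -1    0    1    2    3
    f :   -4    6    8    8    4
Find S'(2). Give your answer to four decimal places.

With m_i denoting the second derivative at x_i, h_i = 1, 1, 1, 1, and Δ_i = (y_(i+1) − y_i)/h_i = 10, 2, 0, -4:
  1·m_0 + 4·m_1 + 1·m_2 = 6(Δ_1 - Δ_0) = -48
  1·m_1 + 4·m_2 + 1·m_3 = 6(Δ_2 - Δ_1) = -12
  1·m_2 + 4·m_3 + 1·m_4 = 6(Δ_3 - Δ_2) = -24
Natural end conditions: m_0 = m_4 = 0.
Solving: m_0 = 0, m_1 = -87/7, m_2 = 12/7, m_3 = -45/7, m_4 = 0.
On [2, 3], S'(t) = b_3 + 2c_3·(t - 2) + 3d_3·(t - 2)² with b_3 = Δ_3 - h_3(2m_3 + m_4)/6 = -13/7, c_3 = m_3/2 = -45/14, d_3 = (m_4 - m_3)/(6h_3) = 15/14. So S'(2) = -13/7.

-1.8571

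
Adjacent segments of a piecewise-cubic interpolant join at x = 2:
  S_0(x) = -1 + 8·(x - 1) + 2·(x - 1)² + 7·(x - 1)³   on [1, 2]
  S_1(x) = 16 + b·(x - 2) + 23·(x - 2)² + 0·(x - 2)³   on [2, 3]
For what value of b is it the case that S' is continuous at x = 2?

33

S_0'(x) = 8 + 4·(x - 1) + 21·(x - 1)², so S_0'(2) = 33. On the right, S_1'(2) = b, so b = 33.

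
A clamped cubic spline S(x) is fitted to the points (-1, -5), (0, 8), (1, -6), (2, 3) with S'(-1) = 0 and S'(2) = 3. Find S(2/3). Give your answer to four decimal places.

-1.6593

Write σ_i for S''(x_i). With h_i = 1, 1, 1 and divided differences Δ_i = 13, -14, 9, the continuity of S' gives the tridiagonal system
  1·σ_0 + 4·σ_1 + 1·σ_2 = 6(Δ_1 - Δ_0) = -162
  1·σ_1 + 4·σ_2 + 1·σ_3 = 6(Δ_2 - Δ_1) = 138
Clamped end conditions give two more equations: 2h_0·σ_0 + h_0·σ_1 = 6(Δ_0 - S'(-1)) = 78 and h_2·σ_2 + 2h_2·σ_3 = 6(S'(2) - Δ_2) = -36.
Hence σ_0 = 386/5, σ_1 = -382/5, σ_2 = 332/5, σ_3 = -256/5.
On [0, 1], S(x) = 8 + 2/5·x - 191/5·x² + 119/5·x³.
With x = 2/3: S(2/3) = -224/135.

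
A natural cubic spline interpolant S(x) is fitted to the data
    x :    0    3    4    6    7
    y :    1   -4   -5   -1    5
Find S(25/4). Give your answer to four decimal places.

Write σ_i for S''(x_i). With h_i = 3, 1, 2, 1 and divided differences Δ_i = -5/3, -1, 2, 6, the continuity of S' gives the tridiagonal system
  3·σ_0 + 8·σ_1 + 1·σ_2 = 6(Δ_1 - Δ_0) = 4
  1·σ_1 + 6·σ_2 + 2·σ_3 = 6(Δ_2 - Δ_1) = 18
  2·σ_2 + 6·σ_3 + 1·σ_4 = 6(Δ_3 - Δ_2) = 24
Natural end conditions: σ_0 = σ_4 = 0.
Hence σ_0 = 0, σ_1 = 34/125, σ_2 = 228/125, σ_3 = 424/125, σ_4 = 0.
On [6, 7], S(x) = -1 + 1826/375·(x - 6) + 212/125·(x - 6)² - 212/375·(x - 6)³.
With (x - 6) = 1/4: S(25/4) = 629/2000.

0.3145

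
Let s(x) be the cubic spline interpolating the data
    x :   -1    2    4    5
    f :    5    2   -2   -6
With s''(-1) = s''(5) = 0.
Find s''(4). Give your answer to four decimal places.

Put m_i = s'' at the i-th knot. Here h = (3, 2, 1) and Δ = (-1, -2, -4), so the interior equations h_(i-1)·m_(i-1) + 2(h_(i-1)+h_i)·m_i + h_i·m_(i+1) = 6(Δ_i − Δ_(i-1)) read
  3·m_0 + 10·m_1 + 2·m_2 = 6(Δ_1 - Δ_0) = -6
  2·m_1 + 6·m_2 + 1·m_3 = 6(Δ_2 - Δ_1) = -12
Natural end conditions: m_0 = m_3 = 0.
Forward elimination and back-substitution give m_0 = 0, m_1 = -3/14, m_2 = -27/14, m_3 = 0.

-1.9286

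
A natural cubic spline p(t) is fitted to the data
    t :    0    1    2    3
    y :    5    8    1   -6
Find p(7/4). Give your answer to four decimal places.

3.1563

Write M_i for p''(x_i). With h_i = 1, 1, 1 and divided differences Δ_i = 3, -7, -7, the continuity of p' gives the tridiagonal system
  1·M_0 + 4·M_1 + 1·M_2 = 6(Δ_1 - Δ_0) = -60
  1·M_1 + 4·M_2 + 1·M_3 = 6(Δ_2 - Δ_1) = 0
Natural end conditions: M_0 = M_3 = 0.
Solving: M_0 = 0, M_1 = -16, M_2 = 4, M_3 = 0.
On [1, 2], p(t) = 8 - 7/3·(t - 1) - 8·(t - 1)² + 10/3·(t - 1)³.
With (t - 1) = 3/4: p(7/4) = 101/32.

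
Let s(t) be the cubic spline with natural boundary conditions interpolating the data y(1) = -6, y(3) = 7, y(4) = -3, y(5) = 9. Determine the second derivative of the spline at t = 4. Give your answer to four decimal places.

38.7391

Let m_i = s''(x_i). Step sizes h_i = 2, 1, 1; slopes of the chords Δ_i = (y_(i+1) - y_i)/h_i = 13/2, -10, 12.
  2·m_0 + 6·m_1 + 1·m_2 = 6(Δ_1 - Δ_0) = -99
  1·m_1 + 4·m_2 + 1·m_3 = 6(Δ_2 - Δ_1) = 132
Natural end conditions: m_0 = m_3 = 0.
Hence m_0 = 0, m_1 = -528/23, m_2 = 891/23, m_3 = 0.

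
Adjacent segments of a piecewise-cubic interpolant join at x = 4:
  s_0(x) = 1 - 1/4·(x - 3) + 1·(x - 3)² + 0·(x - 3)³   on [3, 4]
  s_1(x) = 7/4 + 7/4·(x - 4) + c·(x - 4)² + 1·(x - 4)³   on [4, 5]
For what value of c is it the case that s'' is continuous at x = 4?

1

s_0''(x) = 2 + 0·(x - 3), so s_0''(4) = 2. On the right, s_1''(4) = 2c, so c = 1.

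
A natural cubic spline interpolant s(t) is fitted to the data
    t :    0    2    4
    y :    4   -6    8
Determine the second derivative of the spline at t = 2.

Let M_i = s''(x_i). Step sizes h_i = 2, 2; slopes of the chords Δ_i = (y_(i+1) - y_i)/h_i = -5, 7.
  2·M_0 + 8·M_1 + 2·M_2 = 6(Δ_1 - Δ_0) = 72
Natural end conditions: M_0 = M_2 = 0.
Solving the tridiagonal system: M_0 = 0, M_1 = 9, M_2 = 0.

9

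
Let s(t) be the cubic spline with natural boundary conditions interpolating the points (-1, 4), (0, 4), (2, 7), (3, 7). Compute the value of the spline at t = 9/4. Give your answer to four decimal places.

Put M_i = s'' at the i-th knot. Here h = (1, 2, 1) and Δ = (0, 3/2, 0), so the interior equations h_(i-1)·M_(i-1) + 2(h_(i-1)+h_i)·M_i + h_i·M_(i+1) = 6(Δ_i − Δ_(i-1)) read
  1·M_0 + 6·M_1 + 2·M_2 = 6(Δ_1 - Δ_0) = 9
  2·M_1 + 6·M_2 + 1·M_3 = 6(Δ_2 - Δ_1) = -9
Natural end conditions: M_0 = M_3 = 0.
Solving the tridiagonal system: M_0 = 0, M_1 = 9/4, M_2 = -9/4, M_3 = 0.
On [2, 3], s(t) = 7 + 3/4·(t - 2) - 9/8·(t - 2)² + 3/8·(t - 2)³.
With (t - 2) = 1/4: s(9/4) = 3647/512.

7.1230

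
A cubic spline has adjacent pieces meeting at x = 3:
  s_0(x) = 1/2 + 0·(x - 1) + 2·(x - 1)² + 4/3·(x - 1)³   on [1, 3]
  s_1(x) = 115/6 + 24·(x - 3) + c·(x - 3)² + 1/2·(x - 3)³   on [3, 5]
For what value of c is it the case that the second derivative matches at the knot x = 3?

s_0''(x) = 4 + 8·(x - 1), so s_0''(3) = 20. On the right, s_1''(3) = 2c, so c = 10.

10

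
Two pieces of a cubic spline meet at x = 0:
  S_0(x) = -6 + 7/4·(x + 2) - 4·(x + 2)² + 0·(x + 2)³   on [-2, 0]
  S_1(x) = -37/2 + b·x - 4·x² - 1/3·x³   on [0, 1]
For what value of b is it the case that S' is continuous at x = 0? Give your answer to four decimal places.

S_0'(x) = 7/4 - 8·(x + 2) + 0·(x + 2)², so S_0'(0) = -57/4. On the right, S_1'(0) = b, so b = -57/4.

-14.2500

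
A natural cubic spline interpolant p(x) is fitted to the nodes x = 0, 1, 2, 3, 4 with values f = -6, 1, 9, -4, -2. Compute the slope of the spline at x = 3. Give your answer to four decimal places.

Write M_i for p''(x_i). With h_i = 1, 1, 1, 1 and divided differences Δ_i = 7, 8, -13, 2, the continuity of p' gives the tridiagonal system
  1·M_0 + 4·M_1 + 1·M_2 = 6(Δ_1 - Δ_0) = 6
  1·M_1 + 4·M_2 + 1·M_3 = 6(Δ_2 - Δ_1) = -126
  1·M_2 + 4·M_3 + 1·M_4 = 6(Δ_3 - Δ_2) = 90
Natural end conditions: M_0 = M_4 = 0.
Solving the tridiagonal system: M_0 = 0, M_1 = 171/14, M_2 = -300/7, M_3 = 465/14, M_4 = 0.
On [3, 4], p'(x) = b_3 + 2c_3·(x - 3) + 3d_3·(x - 3)² with b_3 = Δ_3 - h_3(2M_3 + M_4)/6 = -127/14, c_3 = M_3/2 = 465/28, d_3 = (M_4 - M_3)/(6h_3) = -155/28. So p'(3) = -127/14.

-9.0714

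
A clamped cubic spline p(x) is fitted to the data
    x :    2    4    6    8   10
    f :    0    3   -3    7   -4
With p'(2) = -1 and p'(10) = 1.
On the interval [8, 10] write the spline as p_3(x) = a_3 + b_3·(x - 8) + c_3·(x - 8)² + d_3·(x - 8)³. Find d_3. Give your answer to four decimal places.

Write σ_i for p''(x_i). With h_i = 2, 2, 2, 2 and divided differences Δ_i = 3/2, -3, 5, -11/2, the continuity of p' gives the tridiagonal system
  2·σ_0 + 8·σ_1 + 2·σ_2 = 6(Δ_1 - Δ_0) = -27
  2·σ_1 + 8·σ_2 + 2·σ_3 = 6(Δ_2 - Δ_1) = 48
  2·σ_2 + 8·σ_3 + 2·σ_4 = 6(Δ_3 - Δ_2) = -63
Clamped end conditions give two more equations: 2h_0·σ_0 + h_0·σ_1 = 6(Δ_0 - p'(2)) = 15 and h_3·σ_3 + 2h_3·σ_4 = 6(p'(10) - Δ_3) = 39.
Hence σ_0 = 443/56, σ_1 = -233/28, σ_2 = 95/8, σ_3 = -425/28, σ_4 = 971/56.
On [8, 10], with p_3(x) = a_3 + b_3·(x - 8) + c_3·(x - 8)² + d_3·(x - 8)³: c_3 = σ_3/2 = -425/56, d_3 = (σ_4 - σ_3)/(6h_3) = 607/224, b_3 = Δ_3 - h_3(2σ_3 + σ_4)/6 = -65/56.

2.7098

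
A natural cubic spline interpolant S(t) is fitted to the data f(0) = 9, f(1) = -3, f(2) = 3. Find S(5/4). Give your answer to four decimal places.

With m_i denoting the second derivative at x_i, h_i = 1, 1, and Δ_i = (y_(i+1) − y_i)/h_i = -12, 6:
  1·m_0 + 4·m_1 + 1·m_2 = 6(Δ_1 - Δ_0) = 108
Natural end conditions: m_0 = m_2 = 0.
Solving: m_0 = 0, m_1 = 27, m_2 = 0.
On [1, 2], S(t) = -3 - 3·(t - 1) + 27/2·(t - 1)² - 9/2·(t - 1)³.
With (t - 1) = 1/4: S(5/4) = -381/128.

-2.9766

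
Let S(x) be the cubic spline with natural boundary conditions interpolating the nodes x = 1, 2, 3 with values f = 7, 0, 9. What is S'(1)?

Let σ_i = S''(x_i). Step sizes h_i = 1, 1; slopes of the chords Δ_i = (y_(i+1) - y_i)/h_i = -7, 9.
  1·σ_0 + 4·σ_1 + 1·σ_2 = 6(Δ_1 - Δ_0) = 96
Natural end conditions: σ_0 = σ_2 = 0.
Hence σ_0 = 0, σ_1 = 24, σ_2 = 0.
On [1, 2], S'(x) = b_0 + 2c_0·(x - 1) + 3d_0·(x - 1)² with b_0 = Δ_0 - h_0(2σ_0 + σ_1)/6 = -11, c_0 = σ_0/2 = 0, d_0 = (σ_1 - σ_0)/(6h_0) = 4. So S'(1) = -11.

-11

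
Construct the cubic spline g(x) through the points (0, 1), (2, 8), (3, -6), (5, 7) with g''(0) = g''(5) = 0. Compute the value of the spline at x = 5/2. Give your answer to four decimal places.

Write σ_i for g''(x_i). With h_i = 2, 1, 2 and divided differences Δ_i = 7/2, -14, 13/2, the continuity of g' gives the tridiagonal system
  2·σ_0 + 6·σ_1 + 1·σ_2 = 6(Δ_1 - Δ_0) = -105
  1·σ_1 + 6·σ_2 + 2·σ_3 = 6(Δ_2 - Δ_1) = 123
Natural end conditions: σ_0 = σ_3 = 0.
Solving: σ_0 = 0, σ_1 = -753/35, σ_2 = 843/35, σ_3 = 0.
On [2, 3], g(x) = 8 - 759/70·(x - 2) - 753/70·(x - 2)² + 38/5·(x - 2)³.
With (x - 2) = 1/2: g(5/2) = 47/56.

0.8393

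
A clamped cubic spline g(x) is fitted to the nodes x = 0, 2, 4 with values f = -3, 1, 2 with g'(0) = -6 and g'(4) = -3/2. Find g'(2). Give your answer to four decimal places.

Write M_i for g''(x_i). With h_i = 2, 2 and divided differences Δ_i = 2, 1/2, the continuity of g' gives the tridiagonal system
  2·M_0 + 8·M_1 + 2·M_2 = 6(Δ_1 - Δ_0) = -9
Clamped end conditions give two more equations: 2h_0·M_0 + h_0·M_1 = 6(Δ_0 - g'(0)) = 48 and h_1·M_1 + 2h_1·M_2 = 6(g'(4) - Δ_1) = -12.
Hence M_0 = 57/4, M_1 = -9/2, M_2 = -3/4.
On [2, 4], g'(x) = b_1 + 2c_1·(x - 2) + 3d_1·(x - 2)² with b_1 = Δ_1 - h_1(2M_1 + M_2)/6 = 15/4, c_1 = M_1/2 = -9/4, d_1 = (M_2 - M_1)/(6h_1) = 5/16. So g'(2) = 15/4.

3.7500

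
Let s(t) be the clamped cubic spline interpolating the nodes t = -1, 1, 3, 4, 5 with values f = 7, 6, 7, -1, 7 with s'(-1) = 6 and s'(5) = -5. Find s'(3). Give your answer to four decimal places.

-9.0476

Let m_i = s''(x_i). Step sizes h_i = 2, 2, 1, 1; slopes of the chords Δ_i = (y_(i+1) - y_i)/h_i = -1/2, 1/2, -8, 8.
  2·m_0 + 8·m_1 + 2·m_2 = 6(Δ_1 - Δ_0) = 6
  2·m_1 + 6·m_2 + 1·m_3 = 6(Δ_2 - Δ_1) = -51
  1·m_2 + 4·m_3 + 1·m_4 = 6(Δ_3 - Δ_2) = 96
Clamped end conditions give two more equations: 2h_0·m_0 + h_0·m_1 = 6(Δ_0 - s'(-1)) = -39 and h_3·m_3 + 2h_3·m_4 = 6(s'(5) - Δ_3) = -78.
Solving the tridiagonal system: m_0 = -599/42, m_1 = 379/42, m_2 = -113/6, m_3 = 923/21, m_4 = -2561/42.
On [3, 4], s'(t) = b_2 + 2c_2·(t - 3) + 3d_2·(t - 3)² with b_2 = Δ_2 - h_2(2m_2 + m_3)/6 = -190/21, c_2 = m_2/2 = -113/12, d_2 = (m_3 - m_2)/(6h_2) = 293/28. So s'(3) = -190/21.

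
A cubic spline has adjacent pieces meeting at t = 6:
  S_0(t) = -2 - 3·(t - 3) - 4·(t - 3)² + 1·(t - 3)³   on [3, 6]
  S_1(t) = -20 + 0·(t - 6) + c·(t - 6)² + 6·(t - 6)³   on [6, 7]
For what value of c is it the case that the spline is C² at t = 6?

5

S_0''(t) = -8 + 6·(t - 3), so S_0''(6) = 10. On the right, S_1''(6) = 2c, so c = 5.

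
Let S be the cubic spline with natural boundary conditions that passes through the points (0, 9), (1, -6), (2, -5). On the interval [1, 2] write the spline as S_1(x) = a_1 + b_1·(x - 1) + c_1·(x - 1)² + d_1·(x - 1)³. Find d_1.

Let M_i = S''(x_i). Step sizes h_i = 1, 1; slopes of the chords Δ_i = (y_(i+1) - y_i)/h_i = -15, 1.
  1·M_0 + 4·M_1 + 1·M_2 = 6(Δ_1 - Δ_0) = 96
Natural end conditions: M_0 = M_2 = 0.
Hence M_0 = 0, M_1 = 24, M_2 = 0.
On [1, 2], with S_1(x) = a_1 + b_1·(x - 1) + c_1·(x - 1)² + d_1·(x - 1)³: c_1 = M_1/2 = 12, d_1 = (M_2 - M_1)/(6h_1) = -4, b_1 = Δ_1 - h_1(2M_1 + M_2)/6 = -7.

-4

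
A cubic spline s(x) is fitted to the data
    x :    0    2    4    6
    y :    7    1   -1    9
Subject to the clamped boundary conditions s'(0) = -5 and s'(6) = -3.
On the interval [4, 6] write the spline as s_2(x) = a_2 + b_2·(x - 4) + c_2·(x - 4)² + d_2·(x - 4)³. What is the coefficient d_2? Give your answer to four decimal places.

Put m_i = s'' at the i-th knot. Here h = (2, 2, 2) and Δ = (-3, -1, 5), so the interior equations h_(i-1)·m_(i-1) + 2(h_(i-1)+h_i)·m_i + h_i·m_(i+1) = 6(Δ_i − Δ_(i-1)) read
  2·m_0 + 8·m_1 + 2·m_2 = 6(Δ_1 - Δ_0) = 12
  2·m_1 + 8·m_2 + 2·m_3 = 6(Δ_2 - Δ_1) = 36
Clamped end conditions give two more equations: 2h_0·m_0 + h_0·m_1 = 6(Δ_0 - s'(0)) = 12 and h_2·m_2 + 2h_2·m_3 = 6(s'(6) - Δ_2) = -48.
Solving the tridiagonal system: m_0 = 58/15, m_1 = -26/15, m_2 = 136/15, m_3 = -248/15.
On [4, 6], with s_2(x) = a_2 + b_2·(x - 4) + c_2·(x - 4)² + d_2·(x - 4)³: c_2 = m_2/2 = 68/15, d_2 = (m_3 - m_2)/(6h_2) = -32/15, b_2 = Δ_2 - h_2(2m_2 + m_3)/6 = 67/15.

-2.1333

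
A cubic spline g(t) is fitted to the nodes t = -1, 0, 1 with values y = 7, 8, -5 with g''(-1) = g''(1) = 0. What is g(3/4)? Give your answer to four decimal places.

Put m_i = g'' at the i-th knot. Here h = (1, 1) and Δ = (1, -13), so the interior equations h_(i-1)·m_(i-1) + 2(h_(i-1)+h_i)·m_i + h_i·m_(i+1) = 6(Δ_i − Δ_(i-1)) read
  1·m_0 + 4·m_1 + 1·m_2 = 6(Δ_1 - Δ_0) = -84
Natural end conditions: m_0 = m_2 = 0.
Forward elimination and back-substitution give m_0 = 0, m_1 = -21, m_2 = 0.
On [0, 1], g(t) = 8 - 6·t - 21/2·t² + 7/2·t³.
With t = 3/4: g(3/4) = -119/128.

-0.9297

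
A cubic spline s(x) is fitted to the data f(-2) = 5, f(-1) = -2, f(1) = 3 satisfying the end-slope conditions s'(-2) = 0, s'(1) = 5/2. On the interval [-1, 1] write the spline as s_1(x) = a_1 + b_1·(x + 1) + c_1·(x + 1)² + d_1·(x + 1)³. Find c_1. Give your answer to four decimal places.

8.6667

Put m_i = s'' at the i-th knot. Here h = (1, 2) and Δ = (-7, 5/2), so the interior equations h_(i-1)·m_(i-1) + 2(h_(i-1)+h_i)·m_i + h_i·m_(i+1) = 6(Δ_i − Δ_(i-1)) read
  1·m_0 + 6·m_1 + 2·m_2 = 6(Δ_1 - Δ_0) = 57
Clamped end conditions give two more equations: 2h_0·m_0 + h_0·m_1 = 6(Δ_0 - s'(-2)) = -42 and h_1·m_1 + 2h_1·m_2 = 6(s'(1) - Δ_1) = 0.
Forward elimination and back-substitution give m_0 = -89/3, m_1 = 52/3, m_2 = -26/3.
On [-1, 1], with s_1(x) = a_1 + b_1·(x + 1) + c_1·(x + 1)² + d_1·(x + 1)³: c_1 = m_1/2 = 26/3, d_1 = (m_2 - m_1)/(6h_1) = -13/6, b_1 = Δ_1 - h_1(2m_1 + m_2)/6 = -37/6.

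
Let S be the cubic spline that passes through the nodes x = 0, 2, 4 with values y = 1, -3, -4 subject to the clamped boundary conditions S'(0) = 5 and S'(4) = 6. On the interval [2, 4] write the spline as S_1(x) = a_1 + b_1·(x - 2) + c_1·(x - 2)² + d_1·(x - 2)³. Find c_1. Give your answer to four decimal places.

0.8750

Write M_i for S''(x_i). With h_i = 2, 2 and divided differences Δ_i = -2, -1/2, the continuity of S' gives the tridiagonal system
  2·M_0 + 8·M_1 + 2·M_2 = 6(Δ_1 - Δ_0) = 9
Clamped end conditions give two more equations: 2h_0·M_0 + h_0·M_1 = 6(Δ_0 - S'(0)) = -42 and h_1·M_1 + 2h_1·M_2 = 6(S'(4) - Δ_1) = 39.
Solving: M_0 = -91/8, M_1 = 7/4, M_2 = 71/8.
On [2, 4], with S_1(x) = a_1 + b_1·(x - 2) + c_1·(x - 2)² + d_1·(x - 2)³: c_1 = M_1/2 = 7/8, d_1 = (M_2 - M_1)/(6h_1) = 19/32, b_1 = Δ_1 - h_1(2M_1 + M_2)/6 = -37/8.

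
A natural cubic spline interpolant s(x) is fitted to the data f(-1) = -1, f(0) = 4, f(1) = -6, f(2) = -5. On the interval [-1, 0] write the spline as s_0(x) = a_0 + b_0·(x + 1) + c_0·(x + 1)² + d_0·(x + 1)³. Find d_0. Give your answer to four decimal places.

Put M_i = s'' at the i-th knot. Here h = (1, 1, 1) and Δ = (5, -10, 1), so the interior equations h_(i-1)·M_(i-1) + 2(h_(i-1)+h_i)·M_i + h_i·M_(i+1) = 6(Δ_i − Δ_(i-1)) read
  1·M_0 + 4·M_1 + 1·M_2 = 6(Δ_1 - Δ_0) = -90
  1·M_1 + 4·M_2 + 1·M_3 = 6(Δ_2 - Δ_1) = 66
Natural end conditions: M_0 = M_3 = 0.
Hence M_0 = 0, M_1 = -142/5, M_2 = 118/5, M_3 = 0.
On [-1, 0], with s_0(x) = a_0 + b_0·(x + 1) + c_0·(x + 1)² + d_0·(x + 1)³: c_0 = M_0/2 = 0, d_0 = (M_1 - M_0)/(6h_0) = -71/15, b_0 = Δ_0 - h_0(2M_0 + M_1)/6 = 146/15.

-4.7333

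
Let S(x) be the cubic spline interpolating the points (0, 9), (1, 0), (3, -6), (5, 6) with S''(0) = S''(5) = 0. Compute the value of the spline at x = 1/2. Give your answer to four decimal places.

4.2443

Let M_i = S''(x_i). Step sizes h_i = 1, 2, 2; slopes of the chords Δ_i = (y_(i+1) - y_i)/h_i = -9, -3, 6.
  1·M_0 + 6·M_1 + 2·M_2 = 6(Δ_1 - Δ_0) = 36
  2·M_1 + 8·M_2 + 2·M_3 = 6(Δ_2 - Δ_1) = 54
Natural end conditions: M_0 = M_3 = 0.
Solving the tridiagonal system: M_0 = 0, M_1 = 45/11, M_2 = 63/11, M_3 = 0.
On [0, 1], S(x) = 9 - 213/22·x + 0·x² + 15/22·x³.
With x = 1/2: S(1/2) = 747/176.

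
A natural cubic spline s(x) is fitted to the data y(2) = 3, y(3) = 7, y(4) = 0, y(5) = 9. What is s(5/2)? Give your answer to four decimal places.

6.5000

With M_i denoting the second derivative at x_i, h_i = 1, 1, 1, and Δ_i = (y_(i+1) − y_i)/h_i = 4, -7, 9:
  1·M_0 + 4·M_1 + 1·M_2 = 6(Δ_1 - Δ_0) = -66
  1·M_1 + 4·M_2 + 1·M_3 = 6(Δ_2 - Δ_1) = 96
Natural end conditions: M_0 = M_3 = 0.
Hence M_0 = 0, M_1 = -24, M_2 = 30, M_3 = 0.
On [2, 3], s(x) = 3 + 8·(x - 2) + 0·(x - 2)² - 4·(x - 2)³.
With (x - 2) = 1/2: s(5/2) = 13/2.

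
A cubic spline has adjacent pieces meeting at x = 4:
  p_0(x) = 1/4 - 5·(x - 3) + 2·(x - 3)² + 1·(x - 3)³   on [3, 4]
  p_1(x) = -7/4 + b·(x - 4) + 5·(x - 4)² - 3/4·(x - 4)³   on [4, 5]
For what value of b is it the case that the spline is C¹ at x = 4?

p_0'(x) = -5 + 4·(x - 3) + 3·(x - 3)², so p_0'(4) = 2. On the right, p_1'(4) = b, so b = 2.

2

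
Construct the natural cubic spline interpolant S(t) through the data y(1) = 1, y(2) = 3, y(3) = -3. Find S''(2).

Write σ_i for S''(x_i). With h_i = 1, 1 and divided differences Δ_i = 2, -6, the continuity of S' gives the tridiagonal system
  1·σ_0 + 4·σ_1 + 1·σ_2 = 6(Δ_1 - Δ_0) = -48
Natural end conditions: σ_0 = σ_2 = 0.
Solving the tridiagonal system: σ_0 = 0, σ_1 = -12, σ_2 = 0.

-12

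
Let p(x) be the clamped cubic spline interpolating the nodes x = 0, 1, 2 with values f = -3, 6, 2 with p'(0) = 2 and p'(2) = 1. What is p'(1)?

Put m_i = p'' at the i-th knot. Here h = (1, 1) and Δ = (9, -4), so the interior equations h_(i-1)·m_(i-1) + 2(h_(i-1)+h_i)·m_i + h_i·m_(i+1) = 6(Δ_i − Δ_(i-1)) read
  1·m_0 + 4·m_1 + 1·m_2 = 6(Δ_1 - Δ_0) = -78
Clamped end conditions give two more equations: 2h_0·m_0 + h_0·m_1 = 6(Δ_0 - p'(0)) = 42 and h_1·m_1 + 2h_1·m_2 = 6(p'(2) - Δ_1) = 30.
Forward elimination and back-substitution give m_0 = 40, m_1 = -38, m_2 = 34.
On [1, 2], p'(x) = b_1 + 2c_1·(x - 1) + 3d_1·(x - 1)² with b_1 = Δ_1 - h_1(2m_1 + m_2)/6 = 3, c_1 = m_1/2 = -19, d_1 = (m_2 - m_1)/(6h_1) = 12. So p'(1) = 3.

3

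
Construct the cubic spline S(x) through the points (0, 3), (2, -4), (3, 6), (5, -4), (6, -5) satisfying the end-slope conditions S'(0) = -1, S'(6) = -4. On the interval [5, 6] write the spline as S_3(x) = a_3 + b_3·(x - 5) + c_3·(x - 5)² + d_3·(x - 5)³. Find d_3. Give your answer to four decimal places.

Let m_i = S''(x_i). Step sizes h_i = 2, 1, 2, 1; slopes of the chords Δ_i = (y_(i+1) - y_i)/h_i = -7/2, 10, -5, -1.
  2·m_0 + 6·m_1 + 1·m_2 = 6(Δ_1 - Δ_0) = 81
  1·m_1 + 6·m_2 + 2·m_3 = 6(Δ_2 - Δ_1) = -90
  2·m_2 + 6·m_3 + 1·m_4 = 6(Δ_3 - Δ_2) = 24
Clamped end conditions give two more equations: 2h_0·m_0 + h_0·m_1 = 6(Δ_0 - S'(0)) = -15 and h_3·m_3 + 2h_3·m_4 = 6(S'(6) - Δ_3) = -18.
Solving the tridiagonal system: m_0 = -1855/124, m_1 = 695/31, m_2 = -1463/62, m_3 = 452/31, m_4 = -505/31.
On [5, 6], with S_3(x) = a_3 + b_3·(x - 5) + c_3·(x - 5)² + d_3·(x - 5)³: c_3 = m_3/2 = 226/31, d_3 = (m_4 - m_3)/(6h_3) = -319/62, b_3 = Δ_3 - h_3(2m_3 + m_4)/6 = -195/62.

-5.1452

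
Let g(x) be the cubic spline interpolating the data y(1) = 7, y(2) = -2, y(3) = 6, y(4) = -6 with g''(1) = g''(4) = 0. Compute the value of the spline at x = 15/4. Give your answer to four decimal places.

-1.4844

Let m_i = g''(x_i). Step sizes h_i = 1, 1, 1; slopes of the chords Δ_i = (y_(i+1) - y_i)/h_i = -9, 8, -12.
  1·m_0 + 4·m_1 + 1·m_2 = 6(Δ_1 - Δ_0) = 102
  1·m_1 + 4·m_2 + 1·m_3 = 6(Δ_2 - Δ_1) = -120
Natural end conditions: m_0 = m_3 = 0.
Hence m_0 = 0, m_1 = 176/5, m_2 = -194/5, m_3 = 0.
On [3, 4], g(x) = 6 + 14/15·(x - 3) - 97/5·(x - 3)² + 97/15·(x - 3)³.
With (x - 3) = 3/4: g(15/4) = -95/64.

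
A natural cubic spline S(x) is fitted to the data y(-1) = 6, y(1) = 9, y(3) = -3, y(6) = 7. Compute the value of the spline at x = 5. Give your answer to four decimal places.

0.5205

With M_i denoting the second derivative at x_i, h_i = 2, 2, 3, and Δ_i = (y_(i+1) − y_i)/h_i = 3/2, -6, 10/3:
  2·M_0 + 8·M_1 + 2·M_2 = 6(Δ_1 - Δ_0) = -45
  2·M_1 + 10·M_2 + 3·M_3 = 6(Δ_2 - Δ_1) = 56
Natural end conditions: M_0 = M_3 = 0.
Hence M_0 = 0, M_1 = -281/38, M_2 = 269/38, M_3 = 0.
On [3, 6], S(x) = -3 - 427/114·(x - 3) + 269/76·(x - 3)² - 269/684·(x - 3)³.
With (x - 3) = 2: S(5) = 89/171.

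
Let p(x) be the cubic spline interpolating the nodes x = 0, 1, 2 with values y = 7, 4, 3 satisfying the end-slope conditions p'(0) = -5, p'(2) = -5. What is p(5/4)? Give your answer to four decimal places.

Let M_i = p''(x_i). Step sizes h_i = 1, 1; slopes of the chords Δ_i = (y_(i+1) - y_i)/h_i = -3, -1.
  1·M_0 + 4·M_1 + 1·M_2 = 6(Δ_1 - Δ_0) = 12
Clamped end conditions give two more equations: 2h_0·M_0 + h_0·M_1 = 6(Δ_0 - p'(0)) = 12 and h_1·M_1 + 2h_1·M_2 = 6(p'(2) - Δ_1) = -24.
Solving the tridiagonal system: M_0 = 3, M_1 = 6, M_2 = -15.
On [1, 2], p(x) = 4 - 1/2·(x - 1) + 3·(x - 1)² - 7/2·(x - 1)³.
With (x - 1) = 1/4: p(5/4) = 513/128.

4.0078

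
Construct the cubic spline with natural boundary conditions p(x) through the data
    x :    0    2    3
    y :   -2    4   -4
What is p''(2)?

Write M_i for p''(x_i). With h_i = 2, 1 and divided differences Δ_i = 3, -8, the continuity of p' gives the tridiagonal system
  2·M_0 + 6·M_1 + 1·M_2 = 6(Δ_1 - Δ_0) = -66
Natural end conditions: M_0 = M_2 = 0.
Forward elimination and back-substitution give M_0 = 0, M_1 = -11, M_2 = 0.

-11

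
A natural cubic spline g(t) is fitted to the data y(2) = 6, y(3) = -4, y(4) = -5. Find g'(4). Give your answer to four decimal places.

Write m_i for g''(x_i). With h_i = 1, 1 and divided differences Δ_i = -10, -1, the continuity of g' gives the tridiagonal system
  1·m_0 + 4·m_1 + 1·m_2 = 6(Δ_1 - Δ_0) = 54
Natural end conditions: m_0 = m_2 = 0.
Forward elimination and back-substitution give m_0 = 0, m_1 = 27/2, m_2 = 0.
On [3, 4], g'(t) = b_1 + 2c_1·(t - 3) + 3d_1·(t - 3)² with b_1 = Δ_1 - h_1(2m_1 + m_2)/6 = -11/2, c_1 = m_1/2 = 27/4, d_1 = (m_2 - m_1)/(6h_1) = -9/4. So g'(4) = 5/4.

1.2500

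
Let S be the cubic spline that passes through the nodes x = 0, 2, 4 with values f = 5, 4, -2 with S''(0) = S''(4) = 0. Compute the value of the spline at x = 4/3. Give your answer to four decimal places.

Put M_i = S'' at the i-th knot. Here h = (2, 2) and Δ = (-1/2, -3), so the interior equations h_(i-1)·M_(i-1) + 2(h_(i-1)+h_i)·M_i + h_i·M_(i+1) = 6(Δ_i − Δ_(i-1)) read
  2·M_0 + 8·M_1 + 2·M_2 = 6(Δ_1 - Δ_0) = -15
Natural end conditions: M_0 = M_2 = 0.
Solving: M_0 = 0, M_1 = -15/8, M_2 = 0.
On [0, 2], S(x) = 5 + 1/8·x + 0·x² - 5/32·x³.
With x = 4/3: S(4/3) = 259/54.

4.7963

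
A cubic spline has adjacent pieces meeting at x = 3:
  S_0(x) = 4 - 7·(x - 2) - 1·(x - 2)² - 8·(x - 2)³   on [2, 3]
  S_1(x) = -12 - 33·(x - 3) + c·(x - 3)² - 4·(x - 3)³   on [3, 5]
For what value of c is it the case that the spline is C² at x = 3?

S_0''(x) = -2 - 48·(x - 2), so S_0''(3) = -50. On the right, S_1''(3) = 2c, so c = -25.

-25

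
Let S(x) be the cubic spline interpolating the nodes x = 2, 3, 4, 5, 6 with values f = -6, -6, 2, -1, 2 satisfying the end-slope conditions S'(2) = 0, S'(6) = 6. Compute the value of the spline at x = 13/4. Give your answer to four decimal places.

-4.1523

Write M_i for S''(x_i). With h_i = 1, 1, 1, 1 and divided differences Δ_i = 0, 8, -3, 3, the continuity of S' gives the tridiagonal system
  1·M_0 + 4·M_1 + 1·M_2 = 6(Δ_1 - Δ_0) = 48
  1·M_1 + 4·M_2 + 1·M_3 = 6(Δ_2 - Δ_1) = -66
  1·M_2 + 4·M_3 + 1·M_4 = 6(Δ_3 - Δ_2) = 36
Clamped end conditions give two more equations: 2h_0·M_0 + h_0·M_1 = 6(Δ_0 - S'(2)) = 0 and h_3·M_3 + 2h_3·M_4 = 6(S'(6) - Δ_3) = 18.
Solving the tridiagonal system: M_0 = -21/2, M_1 = 21, M_2 = -51/2, M_3 = 15, M_4 = 3/2.
On [3, 4], S(x) = -6 + 21/4·(x - 3) + 21/2·(x - 3)² - 31/4·(x - 3)³.
With (x - 3) = 1/4: S(13/4) = -1063/256.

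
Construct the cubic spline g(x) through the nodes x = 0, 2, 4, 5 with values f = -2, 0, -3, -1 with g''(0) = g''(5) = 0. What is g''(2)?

-3

Put σ_i = g'' at the i-th knot. Here h = (2, 2, 1) and Δ = (1, -3/2, 2), so the interior equations h_(i-1)·σ_(i-1) + 2(h_(i-1)+h_i)·σ_i + h_i·σ_(i+1) = 6(Δ_i − Δ_(i-1)) read
  2·σ_0 + 8·σ_1 + 2·σ_2 = 6(Δ_1 - Δ_0) = -15
  2·σ_1 + 6·σ_2 + 1·σ_3 = 6(Δ_2 - Δ_1) = 21
Natural end conditions: σ_0 = σ_3 = 0.
Hence σ_0 = 0, σ_1 = -3, σ_2 = 9/2, σ_3 = 0.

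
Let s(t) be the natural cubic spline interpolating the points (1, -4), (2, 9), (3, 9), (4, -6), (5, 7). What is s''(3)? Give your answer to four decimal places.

-32.1429

Write σ_i for s''(x_i). With h_i = 1, 1, 1, 1 and divided differences Δ_i = 13, 0, -15, 13, the continuity of s' gives the tridiagonal system
  1·σ_0 + 4·σ_1 + 1·σ_2 = 6(Δ_1 - Δ_0) = -78
  1·σ_1 + 4·σ_2 + 1·σ_3 = 6(Δ_2 - Δ_1) = -90
  1·σ_2 + 4·σ_3 + 1·σ_4 = 6(Δ_3 - Δ_2) = 168
Natural end conditions: σ_0 = σ_4 = 0.
Solving the tridiagonal system: σ_0 = 0, σ_1 = -321/28, σ_2 = -225/7, σ_3 = 1401/28, σ_4 = 0.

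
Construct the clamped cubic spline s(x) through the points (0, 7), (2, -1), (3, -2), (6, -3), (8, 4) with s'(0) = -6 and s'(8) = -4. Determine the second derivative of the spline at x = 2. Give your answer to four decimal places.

2.7990

With σ_i denoting the second derivative at x_i, h_i = 2, 1, 3, 2, and Δ_i = (y_(i+1) − y_i)/h_i = -4, -1, -1/3, 7/2:
  2·σ_0 + 6·σ_1 + 1·σ_2 = 6(Δ_1 - Δ_0) = 18
  1·σ_1 + 8·σ_2 + 3·σ_3 = 6(Δ_2 - Δ_1) = 4
  3·σ_2 + 10·σ_3 + 2·σ_4 = 6(Δ_3 - Δ_2) = 23
Clamped end conditions give two more equations: 2h_0·σ_0 + h_0·σ_1 = 6(Δ_0 - s'(0)) = 12 and h_3·σ_3 + 2h_3·σ_4 = 6(s'(8) - Δ_3) = -45.
Hence σ_0 = 653/408, σ_1 = 571/204, σ_2 = -407/204, σ_3 = 389/68, σ_4 = -1919/136.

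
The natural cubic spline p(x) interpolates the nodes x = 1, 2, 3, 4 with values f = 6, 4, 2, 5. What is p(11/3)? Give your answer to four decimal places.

Let m_i = p''(x_i). Step sizes h_i = 1, 1, 1; slopes of the chords Δ_i = (y_(i+1) - y_i)/h_i = -2, -2, 3.
  1·m_0 + 4·m_1 + 1·m_2 = 6(Δ_1 - Δ_0) = 0
  1·m_1 + 4·m_2 + 1·m_3 = 6(Δ_2 - Δ_1) = 30
Natural end conditions: m_0 = m_3 = 0.
Forward elimination and back-substitution give m_0 = 0, m_1 = -2, m_2 = 8, m_3 = 0.
On [3, 4], p(x) = 2 + 1/3·(x - 3) + 4·(x - 3)² - 4/3·(x - 3)³.
With (x - 3) = 2/3: p(11/3) = 292/81.

3.6049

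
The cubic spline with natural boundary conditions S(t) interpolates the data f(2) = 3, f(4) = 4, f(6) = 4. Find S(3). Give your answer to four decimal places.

3.5938

Write M_i for S''(x_i). With h_i = 2, 2 and divided differences Δ_i = 1/2, 0, the continuity of S' gives the tridiagonal system
  2·M_0 + 8·M_1 + 2·M_2 = 6(Δ_1 - Δ_0) = -3
Natural end conditions: M_0 = M_2 = 0.
Forward elimination and back-substitution give M_0 = 0, M_1 = -3/8, M_2 = 0.
On [2, 4], S(t) = 3 + 5/8·(t - 2) + 0·(t - 2)² - 1/32·(t - 2)³.
With (t - 2) = 1: S(3) = 115/32.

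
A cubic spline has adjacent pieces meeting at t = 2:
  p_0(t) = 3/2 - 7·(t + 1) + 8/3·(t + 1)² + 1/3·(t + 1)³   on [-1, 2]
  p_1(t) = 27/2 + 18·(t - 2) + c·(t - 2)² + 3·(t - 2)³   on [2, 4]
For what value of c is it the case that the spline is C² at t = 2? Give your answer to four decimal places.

p_0''(t) = 16/3 + 2·(t + 1), so p_0''(2) = 34/3. On the right, p_1''(2) = 2c, so c = 17/3.

5.6667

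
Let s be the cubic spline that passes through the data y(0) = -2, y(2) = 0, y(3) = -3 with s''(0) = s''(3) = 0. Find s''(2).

-4

Write M_i for s''(x_i). With h_i = 2, 1 and divided differences Δ_i = 1, -3, the continuity of s' gives the tridiagonal system
  2·M_0 + 6·M_1 + 1·M_2 = 6(Δ_1 - Δ_0) = -24
Natural end conditions: M_0 = M_2 = 0.
Solving: M_0 = 0, M_1 = -4, M_2 = 0.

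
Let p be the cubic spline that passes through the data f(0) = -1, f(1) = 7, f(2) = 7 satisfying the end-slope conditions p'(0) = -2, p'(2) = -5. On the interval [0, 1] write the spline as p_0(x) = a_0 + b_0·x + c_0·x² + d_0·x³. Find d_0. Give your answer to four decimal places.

-10.2500

With σ_i denoting the second derivative at x_i, h_i = 1, 1, and Δ_i = (y_(i+1) − y_i)/h_i = 8, 0:
  1·σ_0 + 4·σ_1 + 1·σ_2 = 6(Δ_1 - Δ_0) = -48
Clamped end conditions give two more equations: 2h_0·σ_0 + h_0·σ_1 = 6(Δ_0 - p'(0)) = 60 and h_1·σ_1 + 2h_1·σ_2 = 6(p'(2) - Δ_1) = -30.
Forward elimination and back-substitution give σ_0 = 81/2, σ_1 = -21, σ_2 = -9/2.
On [0, 1], with p_0(x) = a_0 + b_0·x + c_0·x² + d_0·x³: c_0 = σ_0/2 = 81/4, d_0 = (σ_1 - σ_0)/(6h_0) = -41/4, b_0 = Δ_0 - h_0(2σ_0 + σ_1)/6 = -2.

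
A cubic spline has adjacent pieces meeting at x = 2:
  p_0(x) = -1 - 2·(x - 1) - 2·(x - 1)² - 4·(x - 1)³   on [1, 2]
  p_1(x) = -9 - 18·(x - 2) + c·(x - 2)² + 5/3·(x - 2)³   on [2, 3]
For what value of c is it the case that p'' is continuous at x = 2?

p_0''(x) = -4 - 24·(x - 1), so p_0''(2) = -28. On the right, p_1''(2) = 2c, so c = -14.

-14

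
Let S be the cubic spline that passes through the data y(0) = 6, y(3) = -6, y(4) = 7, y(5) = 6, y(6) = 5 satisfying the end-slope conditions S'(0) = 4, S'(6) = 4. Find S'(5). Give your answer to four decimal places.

Write M_i for S''(x_i). With h_i = 3, 1, 1, 1 and divided differences Δ_i = -4, 13, -1, -1, the continuity of S' gives the tridiagonal system
  3·M_0 + 8·M_1 + 1·M_2 = 6(Δ_1 - Δ_0) = 102
  1·M_1 + 4·M_2 + 1·M_3 = 6(Δ_2 - Δ_1) = -84
  1·M_2 + 4·M_3 + 1·M_4 = 6(Δ_3 - Δ_2) = 0
Clamped end conditions give two more equations: 2h_0·M_0 + h_0·M_1 = 6(Δ_0 - S'(0)) = -48 and h_3·M_3 + 2h_3·M_4 = 6(S'(6) - Δ_3) = 30.
Solving: M_0 = -119/6, M_1 = 71/3, M_2 = -167/6, M_3 = 11/3, M_4 = 79/6.
On [5, 6], S'(x) = b_3 + 2c_3·(x - 5) + 3d_3·(x - 5)² with b_3 = Δ_3 - h_3(2M_3 + M_4)/6 = -53/12, c_3 = M_3/2 = 11/6, d_3 = (M_4 - M_3)/(6h_3) = 19/12. So S'(5) = -53/12.

-4.4167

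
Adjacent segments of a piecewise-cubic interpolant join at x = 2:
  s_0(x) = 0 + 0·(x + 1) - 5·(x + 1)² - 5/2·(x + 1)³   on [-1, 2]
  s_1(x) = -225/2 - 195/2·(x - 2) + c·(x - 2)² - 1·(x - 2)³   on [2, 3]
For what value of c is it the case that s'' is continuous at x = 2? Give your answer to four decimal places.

-27.5000

s_0''(x) = -10 - 15·(x + 1), so s_0''(2) = -55. On the right, s_1''(2) = 2c, so c = -55/2.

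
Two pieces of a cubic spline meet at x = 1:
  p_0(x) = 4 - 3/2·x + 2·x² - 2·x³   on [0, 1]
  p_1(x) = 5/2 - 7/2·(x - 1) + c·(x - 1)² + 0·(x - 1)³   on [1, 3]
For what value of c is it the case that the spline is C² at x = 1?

-4

p_0''(x) = 4 - 12·x, so p_0''(1) = -8. On the right, p_1''(1) = 2c, so c = -4.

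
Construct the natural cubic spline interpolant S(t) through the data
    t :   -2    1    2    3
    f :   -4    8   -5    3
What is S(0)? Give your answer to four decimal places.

13.5699

Write m_i for S''(x_i). With h_i = 3, 1, 1 and divided differences Δ_i = 4, -13, 8, the continuity of S' gives the tridiagonal system
  3·m_0 + 8·m_1 + 1·m_2 = 6(Δ_1 - Δ_0) = -102
  1·m_1 + 4·m_2 + 1·m_3 = 6(Δ_2 - Δ_1) = 126
Natural end conditions: m_0 = m_3 = 0.
Solving the tridiagonal system: m_0 = 0, m_1 = -534/31, m_2 = 1110/31, m_3 = 0.
On [-2, 1], S(t) = -4 + 391/31·(t + 2) + 0·(t + 2)² - 89/93·(t + 2)³.
With (t + 2) = 2: S(0) = 1262/93.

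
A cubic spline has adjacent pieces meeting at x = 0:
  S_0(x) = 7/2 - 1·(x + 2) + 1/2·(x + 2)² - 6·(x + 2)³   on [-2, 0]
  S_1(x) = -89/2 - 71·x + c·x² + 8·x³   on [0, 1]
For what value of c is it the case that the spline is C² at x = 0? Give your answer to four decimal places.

-35.5000

S_0''(x) = 1 - 36·(x + 2), so S_0''(0) = -71. On the right, S_1''(0) = 2c, so c = -71/2.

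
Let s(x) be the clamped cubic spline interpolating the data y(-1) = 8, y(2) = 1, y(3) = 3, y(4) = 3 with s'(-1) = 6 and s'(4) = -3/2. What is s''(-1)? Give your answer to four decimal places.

With M_i denoting the second derivative at x_i, h_i = 3, 1, 1, and Δ_i = (y_(i+1) − y_i)/h_i = -7/3, 2, 0:
  3·M_0 + 8·M_1 + 1·M_2 = 6(Δ_1 - Δ_0) = 26
  1·M_1 + 4·M_2 + 1·M_3 = 6(Δ_2 - Δ_1) = -12
Clamped end conditions give two more equations: 2h_0·M_0 + h_0·M_1 = 6(Δ_0 - s'(-1)) = -50 and h_2·M_2 + 2h_2·M_3 = 6(s'(4) - Δ_2) = -9.
Solving the tridiagonal system: M_0 = -1097/87, M_1 = 248/29, M_2 = -133/29, M_3 = -64/29.

-12.6092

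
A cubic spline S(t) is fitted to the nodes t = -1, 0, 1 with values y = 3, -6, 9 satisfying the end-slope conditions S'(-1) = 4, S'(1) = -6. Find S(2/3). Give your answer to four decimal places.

6.3704

Let m_i = S''(x_i). Step sizes h_i = 1, 1; slopes of the chords Δ_i = (y_(i+1) - y_i)/h_i = -9, 15.
  1·m_0 + 4·m_1 + 1·m_2 = 6(Δ_1 - Δ_0) = 144
Clamped end conditions give two more equations: 2h_0·m_0 + h_0·m_1 = 6(Δ_0 - S'(-1)) = -78 and h_1·m_1 + 2h_1·m_2 = 6(S'(1) - Δ_1) = -126.
Hence m_0 = -80, m_1 = 82, m_2 = -104.
On [0, 1], S(t) = -6 + 5·t + 41·t² - 31·t³.
With t = 2/3: S(2/3) = 172/27.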